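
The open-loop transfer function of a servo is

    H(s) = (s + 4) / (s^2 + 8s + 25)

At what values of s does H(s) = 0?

Set the numerator to zero: s + 4 = 0.
So s = -4.

s = -4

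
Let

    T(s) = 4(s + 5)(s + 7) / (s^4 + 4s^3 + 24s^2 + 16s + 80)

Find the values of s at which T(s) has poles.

The poles are the roots of the denominator s^4 + 4s^3 + 24s^2 + 16s + 80 = 0.
No real roots exist; factor into two real quadratics: (s^2 + 4)(s^2 + 4s + 20) = 0.
Each quadratic gives a conjugate pair via the quadratic formula.

s = ±2j, -2 ± 4j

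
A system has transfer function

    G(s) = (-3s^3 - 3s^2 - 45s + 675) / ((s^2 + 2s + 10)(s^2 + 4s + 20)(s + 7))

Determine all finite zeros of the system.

Set the numerator to zero: -3s^3 - 3s^2 - 45s + 675 = 0, i.e. -3·(s^3 + s^2 + 15s - 225) = 0.
Factoring: (s - 5)(s^2 + 6s + 45) = 0.

s = 5, -3 ± 6j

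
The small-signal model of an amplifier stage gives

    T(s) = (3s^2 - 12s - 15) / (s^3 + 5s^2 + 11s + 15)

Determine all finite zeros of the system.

s = 5, -1

Set the numerator to zero: 3s^2 - 12s - 15 = 0, i.e. 3·(s^2 - 4s - 5) = 0.
Factoring: (s - 5)(s + 1) = 0.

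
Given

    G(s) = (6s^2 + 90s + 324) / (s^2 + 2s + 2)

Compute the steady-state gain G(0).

G(0) = 162

Set s = 0: G(0) = (324) / (2) = 162.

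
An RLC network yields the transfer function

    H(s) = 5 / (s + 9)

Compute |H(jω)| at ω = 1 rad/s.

Substitute s = j1: numerator = 5, denominator = 9 + j1.
|H(j1)| = |5| / |9 + j1| = 5 / 9.0554 ≈ 0.5522.

|H(j1)| ≈ 0.5522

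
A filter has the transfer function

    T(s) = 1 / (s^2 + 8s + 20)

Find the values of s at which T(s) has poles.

The poles are the roots of the denominator s^2 + 8s + 20 = 0.
Using the quadratic formula: s = (-8 ± √(-16))/2 = -4 ± 2j.

s = -4 + 2j, -4 - 2j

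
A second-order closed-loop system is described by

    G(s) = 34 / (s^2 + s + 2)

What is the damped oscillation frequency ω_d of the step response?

Comparing s^2 + s + 2 to s^2 + 2ζωₙs + ωₙ²: ωₙ = √2 ≈ 1.414 rad/s and ζ = 1/(2·√2) ≈ 0.3536.
ζωₙ = 1/2 = 0.5, so ω_d = ωₙ√(1−ζ²) = √(ωₙ² − (ζωₙ)²) = √(2 − 0.5²) = √1.75 ≈ 1.323 rad/s.

ω_d ≈ 1.323 rad/s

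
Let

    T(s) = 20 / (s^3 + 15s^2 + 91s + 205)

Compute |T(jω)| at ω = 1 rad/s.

Substitute s = j1: numerator = 20, denominator = 190 + j90.
|T(j1)| = |20| / |190 + j90| = 20 / 210.24 ≈ 0.09513.

|T(j1)| ≈ 0.09513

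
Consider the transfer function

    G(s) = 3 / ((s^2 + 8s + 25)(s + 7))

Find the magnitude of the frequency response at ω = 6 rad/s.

Substitute s = j6: numerator = 3, denominator = -365 + j270.
|G(j6)| = |3| / |-365 + j270| = 3 / 454.01 ≈ 0.006608.

|G(j6)| ≈ 0.006608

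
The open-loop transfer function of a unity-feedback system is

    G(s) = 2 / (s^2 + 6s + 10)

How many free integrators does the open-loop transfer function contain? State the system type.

Type 0

The denominator has no factor of s at the origin — no free integrator — so this is a Type 0 system.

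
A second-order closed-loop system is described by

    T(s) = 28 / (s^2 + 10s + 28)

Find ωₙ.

ωₙ ≈ 5.292 rad/s

Compare the denominator to the standard form s^2 + 2ζωₙs + ωₙ².
ωₙ² = 28, so ωₙ = √28 ≈ 5.292 rad/s.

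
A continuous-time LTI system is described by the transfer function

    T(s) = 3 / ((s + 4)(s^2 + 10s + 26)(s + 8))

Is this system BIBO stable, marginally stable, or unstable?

The poles can be read from the denominator factors: s = -4, -5 ± j, -8.
Since all poles lie strictly in the left half-plane, the system is stable.

stable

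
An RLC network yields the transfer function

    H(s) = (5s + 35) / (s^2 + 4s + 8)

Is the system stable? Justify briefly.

The denominator s^2 + 4s + 8 factors as (s^2 + 4s + 8), giving poles at s = -2 ± 2j.
Since all poles lie strictly in the left half-plane, the system is stable.

stable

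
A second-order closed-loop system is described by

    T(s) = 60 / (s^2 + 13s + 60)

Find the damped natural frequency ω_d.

Comparing s^2 + 13s + 60 to s^2 + 2ζωₙs + ωₙ²: ωₙ = √60 ≈ 7.746 rad/s and ζ = 13/(2·√60) ≈ 0.8391.
ζωₙ = 13/2 = 6.5, so ω_d = ωₙ√(1−ζ²) = √(ωₙ² − (ζωₙ)²) = √(60 − 6.5²) = √17.75 ≈ 4.213 rad/s.

ω_d ≈ 4.213 rad/s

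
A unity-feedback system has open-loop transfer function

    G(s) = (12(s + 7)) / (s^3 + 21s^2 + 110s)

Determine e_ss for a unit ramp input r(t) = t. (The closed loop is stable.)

G(s) has one pole at the origin.
This is a Type 1 system. Kv = lim_{s→0} s·G(s) = 84/110 = 42/55.
e_ss = 1/Kv = 1/(42/55) = 55/42 ≈ 1.310.

e_ss = 1.310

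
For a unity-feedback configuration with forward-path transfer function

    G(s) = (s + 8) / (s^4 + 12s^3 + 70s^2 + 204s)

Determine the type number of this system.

Type 1

Factor s from the denominator: s^4 + 12s^3 + 70s^2 + 204s = s·(s^3 + 12s^2 + 70s + 204).
There is 1 pole at the origin, so the system is Type 1.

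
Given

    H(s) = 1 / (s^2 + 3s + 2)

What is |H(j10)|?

|H(j10)| ≈ 0.009757

Substitute s = j10: numerator = 1, denominator = -98 + j30.
|H(j10)| = |1| / |-98 + j30| = 1 / 102.49 ≈ 0.009757.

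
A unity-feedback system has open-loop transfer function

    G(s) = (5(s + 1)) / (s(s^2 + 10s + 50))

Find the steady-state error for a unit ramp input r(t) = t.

e_ss = 10

G(s) has one pole at the origin.
This is a Type 1 system. Kv = lim_{s→0} s·G(s) = 5/50 = 1/10.
e_ss = 1/Kv = 1/(1/10) = 10.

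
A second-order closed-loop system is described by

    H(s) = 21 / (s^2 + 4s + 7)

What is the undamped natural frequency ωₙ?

Compare the denominator to the standard form s^2 + 2ζωₙs + ωₙ².
ωₙ² = 7, so ωₙ = √7 ≈ 2.646 rad/s.

ωₙ ≈ 2.646 rad/s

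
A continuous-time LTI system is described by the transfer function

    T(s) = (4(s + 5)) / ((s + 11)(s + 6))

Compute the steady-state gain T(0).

T(0) = 10/33 ≈ 0.3030

At s = 0 each factor (s + a) contributes a and each (s^2 + bs + c) contributes c.
T(0) = 4·(5) / ((11) · (6)) = 20/66 = 10/33.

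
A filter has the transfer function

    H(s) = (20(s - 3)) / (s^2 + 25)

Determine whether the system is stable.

The denominator s^2 + 25 factors as (s^2 + 25), giving poles at s = 5j, -5j.
Since the simple pole(s) at s = 5j, -5j lie on the jω-axis with none in the right half-plane, the system is marginally stable.

marginally stable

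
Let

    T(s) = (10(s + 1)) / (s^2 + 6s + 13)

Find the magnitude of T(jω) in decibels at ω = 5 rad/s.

Substitute s = j5: numerator = 10 + j50, denominator = -12 + j30.
|T(j5)| = |10 + j50| / |-12 + j30| = 50.990 / 32.311 ≈ 1.578.
In decibels: 20·log₁₀(1.578) ≈ 3.96 dB.

|T(j5)|_dB ≈ 3.96 dB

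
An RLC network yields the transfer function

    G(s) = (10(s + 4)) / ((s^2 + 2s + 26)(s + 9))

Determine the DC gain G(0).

At s = 0 each factor (s + a) contributes a and each (s^2 + bs + c) contributes c.
G(0) = 10·(4) / ((26) · (9)) = 40/234 = 20/117.

G(0) = 20/117 ≈ 0.1709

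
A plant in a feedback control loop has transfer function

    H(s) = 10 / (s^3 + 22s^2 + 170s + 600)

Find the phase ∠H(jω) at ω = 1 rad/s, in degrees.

∠H(j1) ≈ -16.30°

At s = j1: numerator = 10, denominator = 578 + j169.
∠H = ∠num − ∠den = 0° − (16.298°) = -16.30°.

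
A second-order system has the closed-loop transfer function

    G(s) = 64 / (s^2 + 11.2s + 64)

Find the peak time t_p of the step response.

t_p ≈ 0.5499 s

Comparing s^2 + 11.2s + 64 to s^2 + 2ζωₙs + ωₙ²: ωₙ = 8 rad/s and ζ = 11.2/(2·8) = 0.7.
ζωₙ = 11.2/2 = 5.6, so ω_d = ωₙ√(1−ζ²) = √(ωₙ² − (ζωₙ)²) = √(64 − 5.6²) = √32.64 ≈ 5.713 rad/s.
t_p = π/ω_d = π/5.713 ≈ 0.5499 s.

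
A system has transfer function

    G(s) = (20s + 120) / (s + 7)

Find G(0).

G(0) = 120/7 ≈ 17.14

Set s = 0: G(0) = (120) / (7) = 120/7.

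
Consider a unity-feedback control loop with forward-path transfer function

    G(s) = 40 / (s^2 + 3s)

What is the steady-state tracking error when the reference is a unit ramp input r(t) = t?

G(s) has one pole at the origin.
This is a Type 1 system. Kv = lim_{s→0} s·G(s) = 40/3.
e_ss = 1/Kv = 1/(40/3) = 3/40 ≈ 0.07500.

e_ss = 0.07500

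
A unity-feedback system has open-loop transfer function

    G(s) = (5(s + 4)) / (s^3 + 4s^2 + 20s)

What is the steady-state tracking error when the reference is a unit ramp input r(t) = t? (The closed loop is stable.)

e_ss = 1

G(s) has one pole at the origin.
This is a Type 1 system. Kv = lim_{s→0} s·G(s) = 20/20 = 1.
e_ss = 1/Kv = 1/(1) = 1.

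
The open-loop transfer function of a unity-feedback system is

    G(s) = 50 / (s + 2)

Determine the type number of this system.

The denominator has no factor of s at the origin — no free integrator — so this is a Type 0 system.

Type 0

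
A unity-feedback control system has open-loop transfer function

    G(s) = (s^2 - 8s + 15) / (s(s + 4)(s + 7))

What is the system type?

Type 1

The denominator has 1 factor of s at the origin (free integrator), so this is a Type 1 system.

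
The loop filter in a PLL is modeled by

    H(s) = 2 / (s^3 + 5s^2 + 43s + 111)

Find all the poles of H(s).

The poles are the roots of the denominator s^3 + 5s^2 + 43s + 111 = 0.
Trying s = -3: the polynomial evaluates to 0, so (s + 3) is a factor.
Dividing out leaves s^2 + 2s + 37 = 0.
The quadratic formula then gives s = -1 ± 6j.

s = -3, -1 + 6j, -1 - 6j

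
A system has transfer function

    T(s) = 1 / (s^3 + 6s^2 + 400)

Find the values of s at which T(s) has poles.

The poles are the roots of the denominator s^3 + 6s^2 + 400 = 0.
Trying s = -10: the polynomial evaluates to 0, so (s + 10) is a factor.
Dividing out leaves s^2 - 4s + 40 = 0.
The quadratic formula then gives s = 2 ± 6j.

s = 2 + 6j, 2 - 6j, -10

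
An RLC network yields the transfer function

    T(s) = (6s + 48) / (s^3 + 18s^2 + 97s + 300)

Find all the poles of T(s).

The poles are the roots of the denominator s^3 + 18s^2 + 97s + 300 = 0.
Trying s = -12: the polynomial evaluates to 0, so (s + 12) is a factor.
Dividing out leaves s^2 + 6s + 25 = 0.
The quadratic formula then gives s = -3 ± 4j.

s = -12, -3 ± 4j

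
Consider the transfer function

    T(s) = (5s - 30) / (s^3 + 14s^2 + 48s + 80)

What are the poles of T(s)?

s = -2 ± 2j, -10

The poles are the roots of the denominator s^3 + 14s^2 + 48s + 80 = 0.
Trying s = -10: the polynomial evaluates to 0, so (s + 10) is a factor.
Dividing out leaves s^2 + 4s + 8 = 0.
The quadratic formula then gives s = -2 ± 2j.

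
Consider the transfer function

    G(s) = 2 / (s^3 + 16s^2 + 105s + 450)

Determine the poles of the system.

s = -3 ± 6j, -10

The poles are the roots of the denominator s^3 + 16s^2 + 105s + 450 = 0.
Trying s = -10: the polynomial evaluates to 0, so (s + 10) is a factor.
Dividing out leaves s^2 + 6s + 45 = 0.
The quadratic formula then gives s = -3 ± 6j.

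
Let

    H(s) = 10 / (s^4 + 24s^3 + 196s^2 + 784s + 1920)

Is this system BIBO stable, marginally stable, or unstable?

stable

The denominator s^4 + 24s^3 + 196s^2 + 784s + 1920 factors as (s^2 + 4s + 20)(s + 12)(s + 8), giving poles at s = -2 + 4j, -2 - 4j, -12, -8.
Since all poles lie strictly in the left half-plane, the system is stable.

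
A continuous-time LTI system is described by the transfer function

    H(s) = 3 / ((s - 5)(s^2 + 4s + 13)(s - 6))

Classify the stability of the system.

unstable

The poles can be read from the denominator factors: s = 5, -2 ± 3j, 6.
Since the pole(s) at s = 5, 6 lie in the right half-plane, the system is unstable.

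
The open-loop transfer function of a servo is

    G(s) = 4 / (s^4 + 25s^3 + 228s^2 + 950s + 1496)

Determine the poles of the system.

The poles are the roots of the denominator s^4 + 25s^3 + 228s^2 + 950s + 1496 = 0.
Trying s = -4: the polynomial evaluates to 0, so (s + 4) is a factor.
Dividing out leaves s^3 + 21s^2 + 144s + 374 = 0.
This factors further as (s^2 + 10s + 34)(s + 11) = 0.

s = -5 + 3j, -5 - 3j, -4, -11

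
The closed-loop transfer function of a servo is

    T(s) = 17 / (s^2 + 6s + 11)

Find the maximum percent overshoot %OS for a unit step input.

Comparing s^2 + 6s + 11 to s^2 + 2ζωₙs + ωₙ²: ωₙ = √11 ≈ 3.317 rad/s and ζ = 6/(2·√11) ≈ 0.9045.
%OS = 100·exp(−πζ/√(1−ζ²)) = 100·exp(−π·0.9045/√(1−0.9045²)) ≈ 0.128%.

%OS ≈ 0.128%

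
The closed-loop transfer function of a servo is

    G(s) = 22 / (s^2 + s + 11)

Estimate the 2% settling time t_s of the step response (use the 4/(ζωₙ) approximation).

t_s ≈ 8 s

Comparing s^2 + s + 11 to s^2 + 2ζωₙs + ωₙ²: ωₙ = √11 ≈ 3.317 rad/s and ζ = 1/(2·√11) ≈ 0.1508.
ζωₙ = 1/2 = 0.5, so t_s ≈ 4/(ζωₙ) = 4/0.5 = 8 s.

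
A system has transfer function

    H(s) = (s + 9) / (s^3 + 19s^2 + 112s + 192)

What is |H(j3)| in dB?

|H(j3)|_dB ≈ -30.3 dB

Substitute s = j3: numerator = 9 + j3, denominator = 21 + j309.
|H(j3)| = |9 + j3| / |21 + j309| = 9.4868 / 309.71 ≈ 0.03063.
In decibels: 20·log₁₀(0.03063) ≈ -30.3 dB.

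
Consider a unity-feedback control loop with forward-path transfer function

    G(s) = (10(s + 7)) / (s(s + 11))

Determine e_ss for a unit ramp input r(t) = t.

G(s) has one pole at the origin.
This is a Type 1 system. Kv = lim_{s→0} s·G(s) = 70/11.
e_ss = 1/Kv = 1/(70/11) = 11/70 ≈ 0.1571.

e_ss = 0.1571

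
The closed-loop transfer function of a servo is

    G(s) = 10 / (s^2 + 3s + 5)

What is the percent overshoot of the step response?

Comparing s^2 + 3s + 5 to s^2 + 2ζωₙs + ωₙ²: ωₙ = √5 ≈ 2.236 rad/s and ζ = 3/(2·√5) ≈ 0.6708.
%OS = 100·exp(−πζ/√(1−ζ²)) = 100·exp(−π·0.6708/√(1−0.6708²)) ≈ 5.83%.

%OS ≈ 5.83%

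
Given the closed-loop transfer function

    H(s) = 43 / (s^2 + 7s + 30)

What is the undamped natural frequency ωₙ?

Compare the denominator to the standard form s^2 + 2ζωₙs + ωₙ².
ωₙ² = 30, so ωₙ = √30 ≈ 5.477 rad/s.

ωₙ ≈ 5.477 rad/s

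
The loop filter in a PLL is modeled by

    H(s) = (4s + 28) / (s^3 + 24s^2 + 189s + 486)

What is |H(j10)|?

|H(j10)| ≈ 0.02313

Substitute s = j10: numerator = 28 + j40, denominator = -1914 + j890.
|H(j10)| = |28 + j40| / |-1914 + j890| = 48.826 / 2110.8 ≈ 0.02313.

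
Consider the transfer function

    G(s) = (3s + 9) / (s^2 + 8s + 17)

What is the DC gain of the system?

G(0) = 9/17 ≈ 0.5294

Set s = 0: G(0) = (9) / (17) = 9/17.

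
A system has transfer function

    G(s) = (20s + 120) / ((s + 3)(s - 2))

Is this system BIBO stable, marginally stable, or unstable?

The poles can be read from the denominator factors: s = -3, 2.
Since the pole(s) at s = 2 lie in the right half-plane, the system is unstable.

unstable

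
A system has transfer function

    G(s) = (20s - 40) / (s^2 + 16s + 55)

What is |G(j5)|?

|G(j5)| ≈ 1.261

Substitute s = j5: numerator = -40 + j100, denominator = 30 + j80.
|G(j5)| = |-40 + j100| / |30 + j80| = 107.70 / 85.440 ≈ 1.261.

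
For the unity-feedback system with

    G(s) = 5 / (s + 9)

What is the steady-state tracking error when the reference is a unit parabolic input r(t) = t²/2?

e_ss = ∞

G(s) has no poles at the origin.
This is a Type 0 system; Ka = lim_{s→0} s^2·G(s) = 0, so the steady-state error for a parabola input is infinite.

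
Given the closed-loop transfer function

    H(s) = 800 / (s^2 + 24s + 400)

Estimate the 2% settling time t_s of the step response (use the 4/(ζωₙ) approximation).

Comparing s^2 + 24s + 400 to s^2 + 2ζωₙs + ωₙ²: ωₙ = 20 rad/s and ζ = 24/(2·20) = 0.6.
ζωₙ = 24/2 = 12, so t_s ≈ 4/(ζωₙ) = 4/12 ≈ 0.3333 s.

t_s ≈ 0.3333 s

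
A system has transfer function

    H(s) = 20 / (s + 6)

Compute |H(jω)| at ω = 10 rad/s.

|H(j10)| ≈ 1.715

Substitute s = j10: numerator = 20, denominator = 6 + j10.
|H(j10)| = |20| / |6 + j10| = 20 / 11.662 ≈ 1.715.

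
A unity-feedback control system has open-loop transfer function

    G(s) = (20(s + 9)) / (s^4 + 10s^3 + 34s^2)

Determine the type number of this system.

The denominator has 2 factors of s at the origin (free integrators), so this is a Type 2 system.

Type 2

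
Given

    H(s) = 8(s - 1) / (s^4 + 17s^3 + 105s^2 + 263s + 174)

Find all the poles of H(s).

The poles are the roots of the denominator s^4 + 17s^3 + 105s^2 + 263s + 174 = 0.
Trying s = -1: the polynomial evaluates to 0, so (s + 1) is a factor.
Dividing out leaves s^3 + 16s^2 + 89s + 174 = 0.
This factors further as (s + 6)(s^2 + 10s + 29) = 0.

s = -1, -6, -5 ± 2j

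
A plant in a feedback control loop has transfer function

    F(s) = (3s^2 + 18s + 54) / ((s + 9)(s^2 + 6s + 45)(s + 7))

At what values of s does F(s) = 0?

Set the numerator to zero: 3s^2 + 18s + 54 = 0, i.e. 3·(s^2 + 6s + 18) = 0.
Factoring: (s^2 + 6s + 18) = 0.

s = -3 ± 3j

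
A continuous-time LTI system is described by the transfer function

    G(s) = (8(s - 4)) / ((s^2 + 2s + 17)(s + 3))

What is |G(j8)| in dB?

|G(j8)|_dB ≈ -15.5 dB

Substitute s = j8: numerator = -32 + j64, denominator = -269 - j328.
|G(j8)| = |-32 + j64| / |-269 - j328| = 71.554 / 424.20 ≈ 0.1687.
In decibels: 20·log₁₀(0.1687) ≈ -15.5 dB.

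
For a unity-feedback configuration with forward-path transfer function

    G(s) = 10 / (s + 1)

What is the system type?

Type 0

The denominator has no factor of s at the origin — no free integrator — so this is a Type 0 system.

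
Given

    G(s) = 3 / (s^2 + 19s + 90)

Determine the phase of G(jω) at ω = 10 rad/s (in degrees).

At s = j10: numerator = 3, denominator = -10 + j190.
∠G = ∠num − ∠den = 0° − (93.013°) = -93.01°.

∠G(j10) ≈ -93.01°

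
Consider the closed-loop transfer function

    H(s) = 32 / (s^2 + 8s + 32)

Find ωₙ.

Compare the denominator to the standard form s^2 + 2ζωₙs + ωₙ².
ωₙ² = 32, so ωₙ = √32 ≈ 5.657 rad/s.

ωₙ ≈ 5.657 rad/s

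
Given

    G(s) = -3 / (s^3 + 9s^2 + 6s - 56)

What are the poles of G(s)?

s = -4, 2, -7

The poles are the roots of the denominator s^3 + 9s^2 + 6s - 56 = 0.
Trying s = -4: the polynomial evaluates to 0, so (s + 4) is a factor.
Dividing out leaves s^2 + 5s - 14 = 0.
Factoring the quadratic: (s - 2)(s + 7) = 0.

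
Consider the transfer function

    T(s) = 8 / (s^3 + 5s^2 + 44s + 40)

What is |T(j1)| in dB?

Substitute s = j1: numerator = 8, denominator = 35 + j43.
|T(j1)| = |8| / |35 + j43| = 8 / 55.444 ≈ 0.1443.
In decibels: 20·log₁₀(0.1443) ≈ -16.8 dB.

|T(j1)|_dB ≈ -16.8 dB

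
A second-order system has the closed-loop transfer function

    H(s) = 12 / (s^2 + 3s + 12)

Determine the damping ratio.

Compare the denominator to the standard form s^2 + 2ζωₙs + ωₙ².
ωₙ² = 12, so ωₙ = √12 ≈ 3.464 rad/s.
2ζωₙ = 3, so ζ = 3/(2·√12) ≈ 0.4330.

ζ ≈ 0.4330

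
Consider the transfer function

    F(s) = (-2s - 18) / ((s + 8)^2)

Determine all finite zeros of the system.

s = -9

Set the numerator to zero: -2s - 18 = 0, i.e. -2·(s + 9) = 0.
So s = -9.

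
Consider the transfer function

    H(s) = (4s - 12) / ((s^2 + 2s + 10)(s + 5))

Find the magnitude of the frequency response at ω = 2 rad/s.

|H(j2)| ≈ 0.3714

Substitute s = j2: numerator = -12 + j8, denominator = 22 + j32.
|H(j2)| = |-12 + j8| / |22 + j32| = 14.422 / 38.833 ≈ 0.3714.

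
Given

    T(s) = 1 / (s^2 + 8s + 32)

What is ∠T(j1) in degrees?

∠T(j1) ≈ -14.47°

At s = j1: numerator = 1, denominator = 31 + j8.
∠T = ∠num − ∠den = 0° − (14.470°) = -14.47°.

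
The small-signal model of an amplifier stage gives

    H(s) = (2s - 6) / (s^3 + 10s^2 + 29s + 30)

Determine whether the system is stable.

stable

The denominator s^3 + 10s^2 + 29s + 30 factors as (s + 6)(s^2 + 4s + 5), giving poles at s = -6, -2 + j, -2 - j.
Since all poles lie strictly in the left half-plane, the system is stable.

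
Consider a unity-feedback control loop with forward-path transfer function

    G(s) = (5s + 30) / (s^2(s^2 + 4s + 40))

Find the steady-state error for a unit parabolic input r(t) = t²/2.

G(s) has 2 poles at the origin.
This is a Type 2 system. Ka = lim_{s→0} s^2·G(s) = 30/40 = 3/4.
e_ss = 1/Ka = 1/(3/4) = 4/3 ≈ 1.333.

e_ss = 1.333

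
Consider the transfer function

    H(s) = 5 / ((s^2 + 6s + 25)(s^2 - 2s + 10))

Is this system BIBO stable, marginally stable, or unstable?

unstable

The poles can be read from the denominator factors: s = -3 + 4j, -3 - 4j, 1 + 3j, 1 - 3j.
Since the pole(s) at s = 1 ± 3j lie in the right half-plane, the system is unstable.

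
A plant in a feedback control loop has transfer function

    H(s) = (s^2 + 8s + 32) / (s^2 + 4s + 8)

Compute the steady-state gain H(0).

Set s = 0: H(0) = (32) / (8) = 4.

H(0) = 4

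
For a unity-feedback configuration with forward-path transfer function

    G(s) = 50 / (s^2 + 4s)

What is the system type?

Factor s from the denominator: s^2 + 4s = s·(s + 4).
There is 1 pole at the origin, so the system is Type 1.

Type 1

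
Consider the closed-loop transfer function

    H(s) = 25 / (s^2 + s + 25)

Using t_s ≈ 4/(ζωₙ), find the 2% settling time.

Comparing s^2 + s + 25 to s^2 + 2ζωₙs + ωₙ²: ωₙ = 5 rad/s and ζ = 1/(2·5) = 0.1.
ζωₙ = 1/2 = 0.5, so t_s ≈ 4/(ζωₙ) = 4/0.5 = 8 s.

t_s ≈ 8 s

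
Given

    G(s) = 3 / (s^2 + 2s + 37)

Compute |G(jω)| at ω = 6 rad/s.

|G(j6)| ≈ 0.2491

Substitute s = j6: numerator = 3, denominator = 1 + j12.
|G(j6)| = |3| / |1 + j12| = 3 / 12.042 ≈ 0.2491.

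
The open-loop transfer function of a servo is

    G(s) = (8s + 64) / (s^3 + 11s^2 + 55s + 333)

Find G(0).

G(0) = 64/333 ≈ 0.1922

Set s = 0: G(0) = (64) / (333) = 64/333.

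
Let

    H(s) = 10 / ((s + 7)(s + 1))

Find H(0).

At s = 0 each factor (s + a) contributes a and each (s^2 + bs + c) contributes c.
H(0) = 10·1 / ((7) · (1)) = 10/7 = 10/7.

H(0) = 10/7 ≈ 1.429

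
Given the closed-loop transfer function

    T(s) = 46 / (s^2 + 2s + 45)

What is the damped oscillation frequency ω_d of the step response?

Comparing s^2 + 2s + 45 to s^2 + 2ζωₙs + ωₙ²: ωₙ = √45 ≈ 6.708 rad/s and ζ = 2/(2·√45) ≈ 0.1491.
ζωₙ = 2/2 = 1, so ω_d = ωₙ√(1−ζ²) = √(ωₙ² − (ζωₙ)²) = √(45 − 1²) = √44 ≈ 6.633 rad/s.

ω_d ≈ 6.633 rad/s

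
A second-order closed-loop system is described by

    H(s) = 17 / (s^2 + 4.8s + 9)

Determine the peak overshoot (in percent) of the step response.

%OS ≈ 1.52%

Comparing s^2 + 4.8s + 9 to s^2 + 2ζωₙs + ωₙ²: ωₙ = 3 rad/s and ζ = 4.8/(2·3) = 0.8.
%OS = 100·exp(−πζ/√(1−ζ²)) = 100·exp(−π·0.8/√(1−0.8²)) ≈ 1.52%.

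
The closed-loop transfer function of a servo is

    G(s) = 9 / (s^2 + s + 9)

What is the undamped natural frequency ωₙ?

ωₙ = 3 rad/s

Compare the denominator to the standard form s^2 + 2ζωₙs + ωₙ².
ωₙ² = 9, so ωₙ = 3 rad/s.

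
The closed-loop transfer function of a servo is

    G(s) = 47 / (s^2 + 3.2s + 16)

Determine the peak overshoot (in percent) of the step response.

Comparing s^2 + 3.2s + 16 to s^2 + 2ζωₙs + ωₙ²: ωₙ = 4 rad/s and ζ = 3.2/(2·4) = 0.4.
%OS = 100·exp(−πζ/√(1−ζ²)) = 100·exp(−π·0.4/√(1−0.4²)) ≈ 25.4%.

%OS ≈ 25.4%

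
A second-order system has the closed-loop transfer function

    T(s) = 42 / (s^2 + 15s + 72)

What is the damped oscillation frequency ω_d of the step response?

Comparing s^2 + 15s + 72 to s^2 + 2ζωₙs + ωₙ²: ωₙ = √72 ≈ 8.485 rad/s and ζ = 15/(2·√72) ≈ 0.8839.
ζωₙ = 15/2 = 7.5, so ω_d = ωₙ√(1−ζ²) = √(ωₙ² − (ζωₙ)²) = √(72 − 7.5²) = √15.75 ≈ 3.969 rad/s.

ω_d ≈ 3.969 rad/s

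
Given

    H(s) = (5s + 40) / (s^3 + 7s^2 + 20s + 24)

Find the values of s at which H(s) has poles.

s = -2 + 2j, -2 - 2j, -3

The poles are the roots of the denominator s^3 + 7s^2 + 20s + 24 = 0.
Trying s = -3: the polynomial evaluates to 0, so (s + 3) is a factor.
Dividing out leaves s^2 + 4s + 8 = 0.
The quadratic formula then gives s = -2 ± 2j.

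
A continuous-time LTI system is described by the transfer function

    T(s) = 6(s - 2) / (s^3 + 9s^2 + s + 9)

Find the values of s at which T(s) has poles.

The poles are the roots of the denominator s^3 + 9s^2 + s + 9 = 0.
Trying s = -9: the polynomial evaluates to 0, so (s + 9) is a factor.
Dividing out leaves s^2 + 1 = 0.
The quadratic formula then gives s = 0 ± 1j.

s = j, -j, -9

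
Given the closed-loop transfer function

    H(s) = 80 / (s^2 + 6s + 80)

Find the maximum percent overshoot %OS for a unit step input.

%OS ≈ 32.7%

Comparing s^2 + 6s + 80 to s^2 + 2ζωₙs + ωₙ²: ωₙ = √80 ≈ 8.944 rad/s and ζ = 6/(2·√80) ≈ 0.3354.
%OS = 100·exp(−πζ/√(1−ζ²)) = 100·exp(−π·0.3354/√(1−0.3354²)) ≈ 32.7%.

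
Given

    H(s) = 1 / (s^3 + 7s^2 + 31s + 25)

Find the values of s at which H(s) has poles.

s = -3 ± 4j, -1

The poles are the roots of the denominator s^3 + 7s^2 + 31s + 25 = 0.
Trying s = -1: the polynomial evaluates to 0, so (s + 1) is a factor.
Dividing out leaves s^2 + 6s + 25 = 0.
The quadratic formula then gives s = -3 ± 4j.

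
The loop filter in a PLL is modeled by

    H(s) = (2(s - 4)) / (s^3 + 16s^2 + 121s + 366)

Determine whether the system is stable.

stable

The denominator s^3 + 16s^2 + 121s + 366 factors as (s^2 + 10s + 61)(s + 6), giving poles at s = -5 ± 6j, -6.
Since all poles lie strictly in the left half-plane, the system is stable.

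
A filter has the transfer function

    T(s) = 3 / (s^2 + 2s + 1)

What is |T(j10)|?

|T(j10)| ≈ 0.02970

Substitute s = j10: numerator = 3, denominator = -99 + j20.
|T(j10)| = |3| / |-99 + j20| = 3 / 101 ≈ 0.02970.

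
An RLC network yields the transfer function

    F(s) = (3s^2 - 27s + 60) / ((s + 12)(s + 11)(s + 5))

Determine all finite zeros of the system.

Set the numerator to zero: 3s^2 - 27s + 60 = 0, i.e. 3·(s^2 - 9s + 20) = 0.
Factoring: (s - 4)(s - 5) = 0.

s = 4, 5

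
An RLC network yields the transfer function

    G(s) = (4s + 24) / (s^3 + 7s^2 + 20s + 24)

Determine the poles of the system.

The poles are the roots of the denominator s^3 + 7s^2 + 20s + 24 = 0.
Trying s = -3: the polynomial evaluates to 0, so (s + 3) is a factor.
Dividing out leaves s^2 + 4s + 8 = 0.
The quadratic formula then gives s = -2 ± 2j.

s = -2 + 2j, -2 - 2j, -3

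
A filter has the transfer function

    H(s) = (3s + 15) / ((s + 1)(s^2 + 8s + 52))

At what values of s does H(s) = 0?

s = -5

Set the numerator to zero: 3s + 15 = 0, i.e. 3·(s + 5) = 0.
So s = -5.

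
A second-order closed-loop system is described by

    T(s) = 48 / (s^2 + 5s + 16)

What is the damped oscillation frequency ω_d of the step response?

ω_d ≈ 3.122 rad/s

Comparing s^2 + 5s + 16 to s^2 + 2ζωₙs + ωₙ²: ωₙ = 4 rad/s and ζ = 5/(2·4) = 0.625.
ζωₙ = 5/2 = 2.5, so ω_d = ωₙ√(1−ζ²) = √(ωₙ² − (ζωₙ)²) = √(16 − 2.5²) = √9.75 ≈ 3.122 rad/s.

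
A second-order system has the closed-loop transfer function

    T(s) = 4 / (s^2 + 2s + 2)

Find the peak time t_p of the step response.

t_p ≈ 3.142 s

Comparing s^2 + 2s + 2 to s^2 + 2ζωₙs + ωₙ²: ωₙ = √2 ≈ 1.414 rad/s and ζ = 2/(2·√2) ≈ 0.7071.
ζωₙ = 2/2 = 1, so ω_d = ωₙ√(1−ζ²) = √(ωₙ² − (ζωₙ)²) = √(2 − 1²) = √1 = 1 rad/s.
t_p = π/ω_d = π/1 ≈ 3.142 s.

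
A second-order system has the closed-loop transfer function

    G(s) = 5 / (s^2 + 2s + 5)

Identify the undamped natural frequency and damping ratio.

Compare the denominator to the standard form s^2 + 2ζωₙs + ωₙ².
ωₙ² = 5, so ωₙ = √5 ≈ 2.236 rad/s.
2ζωₙ = 2, so ζ = 2/(2·√5) ≈ 0.4472.
With ζ = 0.4472 the response is underdamped.

ωₙ ≈ 2.236 rad/s, ζ ≈ 0.4472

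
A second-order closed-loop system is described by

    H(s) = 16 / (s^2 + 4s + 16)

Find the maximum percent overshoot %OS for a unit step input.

Comparing s^2 + 4s + 16 to s^2 + 2ζωₙs + ωₙ²: ωₙ = 4 rad/s and ζ = 4/(2·4) = 0.5.
%OS = 100·exp(−πζ/√(1−ζ²)) = 100·exp(−π·0.5/√(1−0.5²)) ≈ 16.3%.

%OS ≈ 16.3%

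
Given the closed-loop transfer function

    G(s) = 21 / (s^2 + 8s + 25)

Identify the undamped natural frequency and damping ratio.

ωₙ = 5 rad/s, ζ = 0.8

Compare the denominator to the standard form s^2 + 2ζωₙs + ωₙ².
ωₙ² = 25, so ωₙ = 5 rad/s.
2ζωₙ = 8, so ζ = 8/(2·5) = 0.8.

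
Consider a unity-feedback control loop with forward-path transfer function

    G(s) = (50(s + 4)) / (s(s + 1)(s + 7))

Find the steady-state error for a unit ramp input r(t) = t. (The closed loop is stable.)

e_ss = 0.03500

G(s) has one pole at the origin.
This is a Type 1 system. Kv = lim_{s→0} s·G(s) = 200/7.
e_ss = 1/Kv = 1/(200/7) = 7/200 ≈ 0.03500.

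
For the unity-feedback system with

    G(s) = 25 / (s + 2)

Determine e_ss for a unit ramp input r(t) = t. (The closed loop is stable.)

e_ss = ∞

G(s) has no poles at the origin.
This is a Type 0 system; Kv = lim_{s→0} s·G(s) = 0, so the steady-state error for a ramp input is infinite.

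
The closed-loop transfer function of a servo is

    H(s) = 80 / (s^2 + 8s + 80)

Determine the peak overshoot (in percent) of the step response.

%OS ≈ 20.8%

Comparing s^2 + 8s + 80 to s^2 + 2ζωₙs + ωₙ²: ωₙ = √80 ≈ 8.944 rad/s and ζ = 8/(2·√80) ≈ 0.4472.
%OS = 100·exp(−πζ/√(1−ζ²)) = 100·exp(−π·0.4472/√(1−0.4472²)) ≈ 20.8%.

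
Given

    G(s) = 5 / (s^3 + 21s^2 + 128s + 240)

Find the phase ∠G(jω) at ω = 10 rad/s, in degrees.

∠G(j10) ≈ -171.4°

At s = j10: numerator = 5, denominator = -1860 + j280.
∠G = ∠num − ∠den = 0° − (171.44°) = -171.4°.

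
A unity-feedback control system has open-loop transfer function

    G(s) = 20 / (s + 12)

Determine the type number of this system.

Type 0

The denominator has no factor of s at the origin — no free integrator — so this is a Type 0 system.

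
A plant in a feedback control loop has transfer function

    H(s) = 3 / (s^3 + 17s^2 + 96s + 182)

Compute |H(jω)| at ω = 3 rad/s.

Substitute s = j3: numerator = 3, denominator = 29 + j261.
|H(j3)| = |3| / |29 + j261| = 3 / 262.61 ≈ 0.01142.

|H(j3)| ≈ 0.01142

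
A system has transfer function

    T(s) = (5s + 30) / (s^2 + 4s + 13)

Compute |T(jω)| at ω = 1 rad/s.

Substitute s = j1: numerator = 30 + j5, denominator = 12 + j4.
|T(j1)| = |30 + j5| / |12 + j4| = 30.414 / 12.649 ≈ 2.404.

|T(j1)| ≈ 2.404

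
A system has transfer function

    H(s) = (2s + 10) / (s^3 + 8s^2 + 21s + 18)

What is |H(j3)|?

Substitute s = j3: numerator = 10 + j6, denominator = -54 + j36.
|H(j3)| = |10 + j6| / |-54 + j36| = 11.662 / 64.900 ≈ 0.1797.

|H(j3)| ≈ 0.1797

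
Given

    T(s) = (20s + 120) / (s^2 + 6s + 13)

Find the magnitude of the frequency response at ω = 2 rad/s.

Substitute s = j2: numerator = 120 + j40, denominator = 9 + j12.
|T(j2)| = |120 + j40| / |9 + j12| = 126.49 / 15 ≈ 8.433.

|T(j2)| ≈ 8.433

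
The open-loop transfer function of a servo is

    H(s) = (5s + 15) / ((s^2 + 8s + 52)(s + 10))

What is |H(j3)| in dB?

Substitute s = j3: numerator = 15 + j15, denominator = 358 + j369.
|H(j3)| = |15 + j15| / |358 + j369| = 21.213 / 514.13 ≈ 0.04126.
In decibels: 20·log₁₀(0.04126) ≈ -27.7 dB.

|H(j3)|_dB ≈ -27.7 dB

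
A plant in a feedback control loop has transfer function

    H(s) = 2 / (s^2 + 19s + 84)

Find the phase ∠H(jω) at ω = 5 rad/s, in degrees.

∠H(j5) ≈ -58.16°

At s = j5: numerator = 2, denominator = 59 + j95.
∠H = ∠num − ∠den = 0° − (58.158°) = -58.16°.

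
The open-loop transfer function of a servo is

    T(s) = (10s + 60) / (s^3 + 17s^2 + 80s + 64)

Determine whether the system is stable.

stable

The denominator s^3 + 17s^2 + 80s + 64 factors as (s + 1)(s + 8)^2, giving poles at s = -1, -8, -8.
Since all poles lie strictly in the left half-plane, the system is stable.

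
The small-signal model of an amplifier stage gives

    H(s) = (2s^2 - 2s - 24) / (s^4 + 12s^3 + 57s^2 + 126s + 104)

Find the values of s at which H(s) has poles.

s = -3 + 2j, -3 - 2j, -2, -4

The poles are the roots of the denominator s^4 + 12s^3 + 57s^2 + 126s + 104 = 0.
Trying s = -2: the polynomial evaluates to 0, so (s + 2) is a factor.
Dividing out leaves s^3 + 10s^2 + 37s + 52 = 0.
This factors further as (s^2 + 6s + 13)(s + 4) = 0.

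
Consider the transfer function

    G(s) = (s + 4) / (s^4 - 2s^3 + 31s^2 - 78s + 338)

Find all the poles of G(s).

The poles are the roots of the denominator s^4 - 2s^3 + 31s^2 - 78s + 338 = 0.
No real roots exist; factor into two real quadratics: (s^2 - 4s + 13)(s^2 + 2s + 26) = 0.
Each quadratic gives a conjugate pair via the quadratic formula.

s = 2 + 3j, 2 - 3j, -1 + 5j, -1 - 5j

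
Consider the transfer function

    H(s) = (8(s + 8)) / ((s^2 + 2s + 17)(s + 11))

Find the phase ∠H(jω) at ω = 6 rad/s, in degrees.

At s = j6: numerator = 64 + j48, denominator = -281 + j18.
∠H = ∠num − ∠den = 36.870° − (176.33°) = -139.5°.

∠H(j6) ≈ -139.5°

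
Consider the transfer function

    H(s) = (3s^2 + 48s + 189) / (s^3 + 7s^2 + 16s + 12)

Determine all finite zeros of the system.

s = -9, -7

Set the numerator to zero: 3s^2 + 48s + 189 = 0, i.e. 3·(s^2 + 16s + 63) = 0.
Factoring: (s + 9)(s + 7) = 0.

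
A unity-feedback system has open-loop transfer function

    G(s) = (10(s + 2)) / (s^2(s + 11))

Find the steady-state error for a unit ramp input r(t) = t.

G(s) has 2 poles at the origin.
This is a Type 2 system; for a ramp input the steady-state error is zero.

e_ss = 0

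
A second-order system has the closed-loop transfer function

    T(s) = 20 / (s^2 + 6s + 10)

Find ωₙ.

ωₙ ≈ 3.162 rad/s

Compare the denominator to the standard form s^2 + 2ζωₙs + ωₙ².
ωₙ² = 10, so ωₙ = √10 ≈ 3.162 rad/s.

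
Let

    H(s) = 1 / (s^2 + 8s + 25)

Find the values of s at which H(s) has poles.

s = -4 ± 3j

The poles are the roots of the denominator s^2 + 8s + 25 = 0.
Using the quadratic formula: s = (-8 ± √(-36))/2 = -4 ± 3j.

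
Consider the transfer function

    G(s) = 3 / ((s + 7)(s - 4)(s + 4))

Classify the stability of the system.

unstable

The poles can be read from the denominator factors: s = -7, 4, -4.
Since the pole(s) at s = 4 lie in the right half-plane, the system is unstable.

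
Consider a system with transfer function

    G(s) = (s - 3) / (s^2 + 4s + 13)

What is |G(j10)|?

|G(j10)| ≈ 0.1090

Substitute s = j10: numerator = -3 + j10, denominator = -87 + j40.
|G(j10)| = |-3 + j10| / |-87 + j40| = 10.440 / 95.755 ≈ 0.1090.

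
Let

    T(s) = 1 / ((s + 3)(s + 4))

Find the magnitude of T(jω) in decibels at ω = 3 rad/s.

Substitute s = j3: numerator = 1, denominator = 3 + j21.
|T(j3)| = |1| / |3 + j21| = 1 / 21.213 ≈ 0.04714.
In decibels: 20·log₁₀(0.04714) ≈ -26.5 dB.

|T(j3)|_dB ≈ -26.5 dB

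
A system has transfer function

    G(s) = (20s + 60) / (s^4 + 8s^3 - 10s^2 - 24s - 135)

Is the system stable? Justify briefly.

unstable

The denominator s^4 + 8s^3 - 10s^2 - 24s - 135 factors as (s - 3)(s + 9)(s^2 + 2s + 5), giving poles at s = 3, -9, -1 + 2j, -1 - 2j.
Since the pole(s) at s = 3 lie in the right half-plane, the system is unstable.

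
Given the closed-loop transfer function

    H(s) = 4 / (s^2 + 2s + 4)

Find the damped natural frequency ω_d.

ω_d ≈ 1.732 rad/s

Comparing s^2 + 2s + 4 to s^2 + 2ζωₙs + ωₙ²: ωₙ = 2 rad/s and ζ = 2/(2·2) = 0.5.
ζωₙ = 2/2 = 1, so ω_d = ωₙ√(1−ζ²) = √(ωₙ² − (ζωₙ)²) = √(4 − 1²) = √3 ≈ 1.732 rad/s.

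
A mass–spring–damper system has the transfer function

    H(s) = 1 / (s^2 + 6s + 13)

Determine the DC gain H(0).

Set s = 0: H(0) = (1) / (13) = 1/13.

H(0) = 1/13 ≈ 0.07692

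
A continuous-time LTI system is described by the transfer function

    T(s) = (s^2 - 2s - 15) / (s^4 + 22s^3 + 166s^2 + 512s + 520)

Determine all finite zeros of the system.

Set the numerator to zero: s^2 - 2s - 15 = 0.
Factoring: (s + 3)(s - 5) = 0.

s = -3, 5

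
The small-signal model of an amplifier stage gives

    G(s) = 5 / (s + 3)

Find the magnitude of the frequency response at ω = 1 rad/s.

Substitute s = j1: numerator = 5, denominator = 3 + j1.
|G(j1)| = |5| / |3 + j1| = 5 / 3.1623 ≈ 1.581.

|G(j1)| ≈ 1.581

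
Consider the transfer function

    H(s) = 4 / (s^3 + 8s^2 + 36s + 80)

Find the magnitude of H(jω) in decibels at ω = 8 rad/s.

Substitute s = j8: numerator = 4, denominator = -432 - j224.
|H(j8)| = |4| / |-432 - j224| = 4 / 486.62 ≈ 0.008220.
In decibels: 20·log₁₀(0.008220) ≈ -41.7 dB.

|H(j8)|_dB ≈ -41.7 dB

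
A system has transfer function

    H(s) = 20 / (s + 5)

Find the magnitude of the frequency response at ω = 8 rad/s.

Substitute s = j8: numerator = 20, denominator = 5 + j8.
|H(j8)| = |20| / |5 + j8| = 20 / 9.4340 ≈ 2.120.

|H(j8)| ≈ 2.120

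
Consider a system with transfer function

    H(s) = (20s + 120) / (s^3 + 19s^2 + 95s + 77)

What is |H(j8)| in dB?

|H(j8)|_dB ≈ -15.3 dB

Substitute s = j8: numerator = 120 + j160, denominator = -1139 + j248.
|H(j8)| = |120 + j160| / |-1139 + j248| = 200 / 1165.7 ≈ 0.1716.
In decibels: 20·log₁₀(0.1716) ≈ -15.3 dB.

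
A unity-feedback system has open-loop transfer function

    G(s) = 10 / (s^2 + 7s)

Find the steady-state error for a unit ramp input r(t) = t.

e_ss = 0.7000

G(s) has one pole at the origin.
This is a Type 1 system. Kv = lim_{s→0} s·G(s) = 10/7.
e_ss = 1/Kv = 1/(10/7) = 7/10 ≈ 0.7000.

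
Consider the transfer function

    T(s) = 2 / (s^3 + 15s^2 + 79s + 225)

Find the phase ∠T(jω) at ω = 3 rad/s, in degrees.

At s = j3: numerator = 2, denominator = 90 + j210.
∠T = ∠num − ∠den = 0° − (66.801°) = -66.80°.

∠T(j3) ≈ -66.80°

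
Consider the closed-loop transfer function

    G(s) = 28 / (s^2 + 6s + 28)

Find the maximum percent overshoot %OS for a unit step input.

%OS ≈ 11.5%

Comparing s^2 + 6s + 28 to s^2 + 2ζωₙs + ωₙ²: ωₙ = √28 ≈ 5.292 rad/s and ζ = 6/(2·√28) ≈ 0.5669.
%OS = 100·exp(−πζ/√(1−ζ²)) = 100·exp(−π·0.5669/√(1−0.5669²)) ≈ 11.5%.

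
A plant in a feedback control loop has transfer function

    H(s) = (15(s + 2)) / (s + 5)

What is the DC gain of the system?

H(0) = 6

At s = 0 each factor (s + a) contributes a and each (s^2 + bs + c) contributes c.
H(0) = 15·(2) / ((5)) = 30/5 = 6.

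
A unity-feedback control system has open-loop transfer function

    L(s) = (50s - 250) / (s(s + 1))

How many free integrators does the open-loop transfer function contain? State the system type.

Type 1

The denominator has 1 factor of s at the origin (free integrator), so this is a Type 1 system.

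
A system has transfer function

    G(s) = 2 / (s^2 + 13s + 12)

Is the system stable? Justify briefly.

stable

The denominator s^2 + 13s + 12 factors as (s + 1)(s + 12), giving poles at s = -1, -12.
Since all poles lie strictly in the left half-plane, the system is stable.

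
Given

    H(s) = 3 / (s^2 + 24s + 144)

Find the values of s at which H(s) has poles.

s = -12, -12

The poles are the roots of the denominator s^2 + 24s + 144 = 0.
Factoring: (s + 12)^2 = 0, so s = -12 and s = -12.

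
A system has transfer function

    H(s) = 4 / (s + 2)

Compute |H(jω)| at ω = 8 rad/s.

|H(j8)| ≈ 0.4851

Substitute s = j8: numerator = 4, denominator = 2 + j8.
|H(j8)| = |4| / |2 + j8| = 4 / 8.2462 ≈ 0.4851.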